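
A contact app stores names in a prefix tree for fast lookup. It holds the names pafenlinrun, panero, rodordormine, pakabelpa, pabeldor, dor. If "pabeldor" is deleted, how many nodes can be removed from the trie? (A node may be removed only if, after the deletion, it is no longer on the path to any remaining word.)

6

After clearing the end-marker at "pabeldor", prune upward until reaching a node still needed by another word.
The suffix "beldor" (6 nodes) is used only by "pabeldor"; the node for "pa" still has the child "f", so pruning stops there.
Nodes removed: 6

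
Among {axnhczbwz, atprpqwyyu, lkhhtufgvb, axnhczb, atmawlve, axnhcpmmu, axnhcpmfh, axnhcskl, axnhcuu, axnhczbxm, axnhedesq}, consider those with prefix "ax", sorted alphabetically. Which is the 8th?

Filter for "ax…" and sort: "axnhcpmfh", "axnhcpmmu", "axnhcskl", "axnhcuu", "axnhczb", "axnhczbwz", "axnhczbxm", "axnhedesq"
Position 8: axnhedesq

axnhedesq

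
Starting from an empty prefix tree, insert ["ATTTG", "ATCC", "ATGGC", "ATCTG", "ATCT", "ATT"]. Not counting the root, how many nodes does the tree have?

Trie structure (* marks end of a word):
(root)
└─ A
   └─ T
      ├─ C
      │  ├─ C *
      │  └─ T *
      │     └─ G *
      ├─ G
      │  └─ G
      │     └─ C *
      └─ T *
         └─ T
            └─ G *
Counting every labelled node above: 12.

12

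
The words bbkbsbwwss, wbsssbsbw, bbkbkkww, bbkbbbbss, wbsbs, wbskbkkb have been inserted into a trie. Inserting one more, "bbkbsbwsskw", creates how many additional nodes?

4

The longest prefix of "bbkbsbwsskw" already in the trie is "bbkbsbw" (length 7).
Each of the 4 remaining characters creates one node.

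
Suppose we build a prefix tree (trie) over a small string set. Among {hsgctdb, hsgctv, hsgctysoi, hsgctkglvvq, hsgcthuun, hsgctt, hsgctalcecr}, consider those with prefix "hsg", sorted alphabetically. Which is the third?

Words with prefix "hsg", in lexicographic order: "hsgctalcecr", "hsgctdb", "hsgcthuun", "hsgctkglvvq", "hsgctt", "hsgctv", "hsgctysoi"
The 3rd is hsgcthuun.

hsgcthuun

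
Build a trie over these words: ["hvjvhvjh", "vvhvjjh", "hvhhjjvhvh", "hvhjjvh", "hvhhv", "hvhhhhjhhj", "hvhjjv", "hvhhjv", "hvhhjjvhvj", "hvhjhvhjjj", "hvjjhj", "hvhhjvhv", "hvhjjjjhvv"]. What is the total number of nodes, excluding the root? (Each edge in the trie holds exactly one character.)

Trace insertions, counting only characters that open a new branch:
  "hvjvhvjh" → 8 new (h, v, j, v, h, v, j, h)
  "vvhvjjh" → 7 new (v, v, h, v, j, j, h)
  "hvhhjjvhvh" → prefix "hv" already present; 8 new (h, h, j, j, v, h, v, h)
  "hvhjjvh" → prefix "hvh" already present; 4 new (j, j, v, h)
  "hvhhv" → prefix "hvhh" already present; 1 new (v)
  "hvhhhhjhhj" → prefix "hvhh" already present; 6 new (h, h, j, h, h, j)
  "hvhjjv" → prefix "hvhjjv" already present; 0 new (none)
  "hvhhjv" → prefix "hvhhj" already present; 1 new (v)
  "hvhhjjvhvj" → prefix "hvhhjjvhv" already present; 1 new (j)
  "hvhjhvhjjj" → prefix "hvhj" already present; 6 new (h, v, h, j, j, j)
  "hvjjhj" → prefix "hvj" already present; 3 new (j, h, j)
  "hvhhjvhv" → prefix "hvhhjv" already present; 2 new (h, v)
  "hvhjjjjhvv" → prefix "hvhjj" already present; 5 new (j, j, h, v, v)
Total nodes = 8 + 7 + 8 + 4 + 1 + 6 + 0 + 1 + 1 + 6 + 3 + 2 + 5 = 52

52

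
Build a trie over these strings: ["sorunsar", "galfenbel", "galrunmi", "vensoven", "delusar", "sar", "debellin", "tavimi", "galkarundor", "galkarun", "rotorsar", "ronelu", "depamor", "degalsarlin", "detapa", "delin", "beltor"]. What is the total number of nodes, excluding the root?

97

Trace insertions, counting only characters that open a new branch:
  "sorunsar" → 8 new (s, o, r, u, n, s, a, r)
  "galfenbel" → 9 new (g, a, l, f, e, n, b, e, l)
  "galrunmi" → prefix "gal" already present; 5 new (r, u, n, m, i)
  "vensoven" → 8 new (v, e, n, s, o, v, e, n)
  "delusar" → 7 new (d, e, l, u, s, a, r)
  "sar" → prefix "s" already present; 2 new (a, r)
  "debellin" → prefix "de" already present; 6 new (b, e, l, l, i, n)
  "tavimi" → 6 new (t, a, v, i, m, i)
  "galkarundor" → prefix "gal" already present; 8 new (k, a, r, u, n, d, o, r)
  "galkarun" → prefix "galkarun" already present; 0 new (none)
  "rotorsar" → 8 new (r, o, t, o, r, s, a, r)
  "ronelu" → prefix "ro" already present; 4 new (n, e, l, u)
  "depamor" → prefix "de" already present; 5 new (p, a, m, o, r)
  "degalsarlin" → prefix "de" already present; 9 new (g, a, l, s, a, r, l, i, n)
  "detapa" → prefix "de" already present; 4 new (t, a, p, a)
  "delin" → prefix "del" already present; 2 new (i, n)
  "beltor" → 6 new (b, e, l, t, o, r)
Total nodes = 8 + 9 + 5 + 8 + 7 + 2 + 6 + 6 + 8 + 0 + 8 + 4 + 5 + 9 + 4 + 2 + 6 = 97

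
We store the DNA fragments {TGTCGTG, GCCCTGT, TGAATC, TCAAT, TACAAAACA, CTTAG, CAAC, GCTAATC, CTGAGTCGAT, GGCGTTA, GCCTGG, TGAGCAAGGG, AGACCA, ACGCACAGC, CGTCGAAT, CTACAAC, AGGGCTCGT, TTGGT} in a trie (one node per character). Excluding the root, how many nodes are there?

Insert word by word; a character creates a node only if that edge doesn't already exist:
  "TGTCGTG" → 7 new (T, G, T, C, G, T, G)
  "GCCCTGT" → 7 new (G, C, C, C, T, G, T)
  "TGAATC" → prefix "TG" already present; 4 new (A, A, T, C)
  "TCAAT" → prefix "T" already present; 4 new (C, A, A, T)
  "TACAAAACA" → prefix "T" already present; 8 new (A, C, A, A, A, A, C, A)
  "CTTAG" → 5 new (C, T, T, A, G)
  "CAAC" → prefix "C" already present; 3 new (A, A, C)
  "GCTAATC" → prefix "GC" already present; 5 new (T, A, A, T, C)
  "CTGAGTCGAT" → prefix "CT" already present; 8 new (G, A, G, T, C, G, A, T)
  "GGCGTTA" → prefix "G" already present; 6 new (G, C, G, T, T, A)
  "GCCTGG" → prefix "GCC" already present; 3 new (T, G, G)
  "TGAGCAAGGG" → prefix "TGA" already present; 7 new (G, C, A, A, G, G, G)
  "AGACCA" → 6 new (A, G, A, C, C, A)
  "ACGCACAGC" → prefix "A" already present; 8 new (C, G, C, A, C, A, G, C)
  "CGTCGAAT" → prefix "C" already present; 7 new (G, T, C, G, A, A, T)
  "CTACAAC" → prefix "CT" already present; 5 new (A, C, A, A, C)
  "AGGGCTCGT" → prefix "AG" already present; 7 new (G, G, C, T, C, G, T)
  "TTGGT" → prefix "T" already present; 4 new (T, G, G, T)
Total nodes = 7 + 7 + 4 + 4 + 8 + 5 + 3 + 5 + 8 + 6 + 3 + 7 + 6 + 8 + 7 + 5 + 7 + 4 = 104

104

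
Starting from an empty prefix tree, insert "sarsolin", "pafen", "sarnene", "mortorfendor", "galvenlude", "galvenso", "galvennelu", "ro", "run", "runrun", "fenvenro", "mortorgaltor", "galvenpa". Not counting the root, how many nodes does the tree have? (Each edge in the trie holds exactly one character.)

Count nodes per top-level branch (shared prefixes stored once):
  'f'-branch (fenvenro): 8 nodes
  'g'-branch (galvenlude, galvennelu, galvenpa, galvenso): 18 nodes
  'm'-branch (mortorfendor, mortorgaltor): 18 nodes
  'p'-branch (pafen): 5 nodes
  'r'-branch (ro, run, runrun): 7 nodes
  's'-branch (sarnene, sarsolin): 12 nodes
Sum: 68

68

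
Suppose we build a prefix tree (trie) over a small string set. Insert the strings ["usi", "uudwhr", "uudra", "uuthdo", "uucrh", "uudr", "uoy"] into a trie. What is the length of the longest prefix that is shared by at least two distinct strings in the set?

Equivalently: take the maximum, over all pairs, of their longest common prefix length.
e.g. "uudr" and "uudra" share the prefix "uudr" of length 4; no pair shares a longer one.
Longest shared-prefix length: 4

4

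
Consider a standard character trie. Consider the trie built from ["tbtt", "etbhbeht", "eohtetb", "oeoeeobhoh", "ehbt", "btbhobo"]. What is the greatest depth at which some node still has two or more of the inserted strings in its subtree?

1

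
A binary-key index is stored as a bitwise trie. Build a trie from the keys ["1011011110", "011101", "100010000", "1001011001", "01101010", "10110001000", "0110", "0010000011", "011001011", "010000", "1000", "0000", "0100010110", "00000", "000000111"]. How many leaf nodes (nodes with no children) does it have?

11

A leaf is a node with no children — equivalently, the end of a word that is not a proper prefix of any other stored word.
Those words: "000000111", "0010000011", "010000", "0100010110", "011001011", "01101010", "011101", "100010000", "1001011001", "10110001000", "1011011110"
Leaf count: 11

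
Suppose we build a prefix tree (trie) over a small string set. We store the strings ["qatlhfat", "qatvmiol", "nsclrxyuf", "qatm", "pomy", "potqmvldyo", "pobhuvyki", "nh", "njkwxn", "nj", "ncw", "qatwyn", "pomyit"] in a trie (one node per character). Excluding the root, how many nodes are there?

55

Insert word by word; a character creates a node only if that edge doesn't already exist:
  "qatlhfat" → 8 new (q, a, t, l, h, f, a, t)
  "qatvmiol" → prefix "qat" already present; 5 new (v, m, i, o, l)
  "nsclrxyuf" → 9 new (n, s, c, l, r, x, y, u, f)
  "qatm" → prefix "qat" already present; 1 new (m)
  "pomy" → 4 new (p, o, m, y)
  "potqmvldyo" → prefix "po" already present; 8 new (t, q, m, v, l, d, y, o)
  "pobhuvyki" → prefix "po" already present; 7 new (b, h, u, v, y, k, i)
  "nh" → prefix "n" already present; 1 new (h)
  "njkwxn" → prefix "n" already present; 5 new (j, k, w, x, n)
  "nj" → prefix "nj" already present; 0 new (none)
  "ncw" → prefix "n" already present; 2 new (c, w)
  "qatwyn" → prefix "qat" already present; 3 new (w, y, n)
  "pomyit" → prefix "pomy" already present; 2 new (i, t)
Total nodes = 8 + 5 + 9 + 1 + 4 + 8 + 7 + 1 + 5 + 0 + 2 + 3 + 2 = 55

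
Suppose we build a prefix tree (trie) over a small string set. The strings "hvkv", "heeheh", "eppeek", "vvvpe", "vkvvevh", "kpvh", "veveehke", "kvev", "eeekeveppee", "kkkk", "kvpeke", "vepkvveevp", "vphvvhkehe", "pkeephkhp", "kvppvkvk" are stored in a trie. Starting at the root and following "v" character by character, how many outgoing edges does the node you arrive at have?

Walk "v" from the root, arriving at one node.
Distinct next characters after "v": e, k, p, v.
That node has 4 child edges.

4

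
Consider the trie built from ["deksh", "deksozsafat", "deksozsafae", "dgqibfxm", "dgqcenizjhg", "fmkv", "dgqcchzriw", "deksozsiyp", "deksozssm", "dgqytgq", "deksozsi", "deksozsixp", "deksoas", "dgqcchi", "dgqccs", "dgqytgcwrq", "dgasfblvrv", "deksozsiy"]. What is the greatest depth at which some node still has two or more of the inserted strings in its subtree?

10

Equivalently: take the maximum, over all pairs, of their longest common prefix length.
"deksozsafae" and "deksozsafat" agree on "deksozsafa" (10 characters) before diverging; nothing deeper is shared.
Longest shared-prefix length: 10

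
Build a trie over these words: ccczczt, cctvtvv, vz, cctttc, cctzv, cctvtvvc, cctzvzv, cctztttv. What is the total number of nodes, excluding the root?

26

Count nodes per top-level branch (shared prefixes stored once):
  'c'-branch (ccczczt, cctttc, cctvtvv, cctvtvvc, cctztttv, cctzv, cctzvzv): 24 nodes
  'v'-branch (vz): 2 nodes
Sum: 26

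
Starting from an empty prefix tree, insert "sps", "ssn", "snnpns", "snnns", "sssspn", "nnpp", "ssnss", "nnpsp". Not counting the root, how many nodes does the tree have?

Trace insertions, counting only characters that open a new branch:
  "sps" → 3 new (s, p, s)
  "ssn" → prefix "s" already present; 2 new (s, n)
  "snnpns" → prefix "s" already present; 5 new (n, n, p, n, s)
  "snnns" → prefix "snn" already present; 2 new (n, s)
  "sssspn" → prefix "ss" already present; 4 new (s, s, p, n)
  "nnpp" → 4 new (n, n, p, p)
  "ssnss" → prefix "ssn" already present; 2 new (s, s)
  "nnpsp" → prefix "nnp" already present; 2 new (s, p)
Total nodes = 3 + 2 + 5 + 2 + 4 + 4 + 2 + 2 = 24

24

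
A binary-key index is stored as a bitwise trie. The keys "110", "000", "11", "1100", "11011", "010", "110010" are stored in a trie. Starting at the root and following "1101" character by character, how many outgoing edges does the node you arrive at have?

Follow the path "1101" to its node, then look at its outgoing edges.
Characters that immediately follow "1101" among the stored strings: {1}.
That node has 1 child edge.

1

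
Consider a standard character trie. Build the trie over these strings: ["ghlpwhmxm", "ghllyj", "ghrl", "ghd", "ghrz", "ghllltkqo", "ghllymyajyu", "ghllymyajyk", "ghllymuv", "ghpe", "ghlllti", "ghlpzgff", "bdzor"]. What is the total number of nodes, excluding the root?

42

Insert word by word; a character creates a node only if that edge doesn't already exist:
  "ghlpwhmxm" → 9 new (g, h, l, p, w, h, m, x, m)
  "ghllyj" → prefix "ghl" already present; 3 new (l, y, j)
  "ghrl" → prefix "gh" already present; 2 new (r, l)
  "ghd" → prefix "gh" already present; 1 new (d)
  "ghrz" → prefix "ghr" already present; 1 new (z)
  "ghllltkqo" → prefix "ghll" already present; 5 new (l, t, k, q, o)
  "ghllymyajyu" → prefix "ghlly" already present; 6 new (m, y, a, j, y, u)
  "ghllymyajyk" → prefix "ghllymyajy" already present; 1 new (k)
  "ghllymuv" → prefix "ghllym" already present; 2 new (u, v)
  "ghpe" → prefix "gh" already present; 2 new (p, e)
  "ghlllti" → prefix "ghlllt" already present; 1 new (i)
  "ghlpzgff" → prefix "ghlp" already present; 4 new (z, g, f, f)
  "bdzor" → 5 new (b, d, z, o, r)
Total nodes = 9 + 3 + 2 + 1 + 1 + 5 + 6 + 1 + 2 + 2 + 1 + 4 + 5 = 42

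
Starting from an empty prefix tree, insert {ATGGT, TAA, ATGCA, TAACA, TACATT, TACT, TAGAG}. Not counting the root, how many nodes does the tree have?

20

Insert word by word; a character creates a node only if that edge doesn't already exist:
  "ATGGT" → 5 new (A, T, G, G, T)
  "TAA" → 3 new (T, A, A)
  "ATGCA" → prefix "ATG" already present; 2 new (C, A)
  "TAACA" → prefix "TAA" already present; 2 new (C, A)
  "TACATT" → prefix "TA" already present; 4 new (C, A, T, T)
  "TACT" → prefix "TAC" already present; 1 new (T)
  "TAGAG" → prefix "TA" already present; 3 new (G, A, G)
Total nodes = 5 + 3 + 2 + 2 + 4 + 1 + 3 = 20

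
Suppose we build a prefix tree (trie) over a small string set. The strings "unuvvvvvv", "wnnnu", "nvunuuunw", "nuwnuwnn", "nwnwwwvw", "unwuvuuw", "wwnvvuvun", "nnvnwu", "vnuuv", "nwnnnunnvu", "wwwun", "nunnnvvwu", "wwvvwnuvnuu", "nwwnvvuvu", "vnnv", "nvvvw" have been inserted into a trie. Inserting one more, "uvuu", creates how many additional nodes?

The longest prefix of "uvuu" already in the trie is "u" (length 1).
So 4 − 1 = 3 new nodes.

3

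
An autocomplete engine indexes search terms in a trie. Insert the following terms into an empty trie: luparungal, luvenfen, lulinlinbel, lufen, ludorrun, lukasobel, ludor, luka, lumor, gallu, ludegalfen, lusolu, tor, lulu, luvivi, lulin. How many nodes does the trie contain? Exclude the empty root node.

Trace insertions, counting only characters that open a new branch:
  "luparungal" → 10 new (l, u, p, a, r, u, n, g, a, l)
  "luvenfen" → prefix "lu" already present; 6 new (v, e, n, f, e, n)
  "lulinlinbel" → prefix "lu" already present; 9 new (l, i, n, l, i, n, b, e, l)
  "lufen" → prefix "lu" already present; 3 new (f, e, n)
  "ludorrun" → prefix "lu" already present; 6 new (d, o, r, r, u, n)
  "lukasobel" → prefix "lu" already present; 7 new (k, a, s, o, b, e, l)
  "ludor" → prefix "ludor" already present; 0 new (none)
  "luka" → prefix "luka" already present; 0 new (none)
  "lumor" → prefix "lu" already present; 3 new (m, o, r)
  "gallu" → 5 new (g, a, l, l, u)
  "ludegalfen" → prefix "lud" already present; 7 new (e, g, a, l, f, e, n)
  "lusolu" → prefix "lu" already present; 4 new (s, o, l, u)
  "tor" → 3 new (t, o, r)
  "lulu" → prefix "lul" already present; 1 new (u)
  "luvivi" → prefix "luv" already present; 3 new (i, v, i)
  "lulin" → prefix "lulin" already present; 0 new (none)
Total nodes = 10 + 6 + 9 + 3 + 6 + 7 + 0 + 0 + 3 + 5 + 7 + 4 + 3 + 1 + 3 + 0 = 67

67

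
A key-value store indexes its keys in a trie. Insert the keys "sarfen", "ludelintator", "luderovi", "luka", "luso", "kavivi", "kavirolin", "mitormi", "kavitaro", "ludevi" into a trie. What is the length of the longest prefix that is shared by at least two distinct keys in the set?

4

The deepest shared node is where two words last agree before diverging.
e.g. "kavirolin" and "kavitaro" share the prefix "kavi" of length 4; no pair shares a longer one.
Longest shared-prefix length: 4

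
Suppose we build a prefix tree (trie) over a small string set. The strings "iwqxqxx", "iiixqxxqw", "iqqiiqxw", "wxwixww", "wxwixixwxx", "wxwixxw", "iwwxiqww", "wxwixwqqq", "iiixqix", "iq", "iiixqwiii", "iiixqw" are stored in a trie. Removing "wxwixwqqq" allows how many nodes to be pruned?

3

A node on "wxwixwqqq"'s path can go only if nothing else ends at it or branches off below it.
The suffix "qqq" (3 nodes) is used only by "wxwixwqqq"; the node for "wxwixw" still has the child "w", so pruning stops there.
Nodes removed: 3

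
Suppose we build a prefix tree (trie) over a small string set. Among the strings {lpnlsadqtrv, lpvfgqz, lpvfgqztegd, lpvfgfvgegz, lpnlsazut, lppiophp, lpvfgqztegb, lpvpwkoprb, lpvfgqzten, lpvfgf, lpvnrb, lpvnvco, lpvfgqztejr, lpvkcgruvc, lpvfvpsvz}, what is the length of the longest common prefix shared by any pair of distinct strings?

Look for the deepest trie node that still has at least two words in its subtree.
"lpvfgqztegb" and "lpvfgqztegd" agree on "lpvfgqzteg" (10 characters) before diverging; nothing deeper is shared.
Longest shared-prefix length: 10

10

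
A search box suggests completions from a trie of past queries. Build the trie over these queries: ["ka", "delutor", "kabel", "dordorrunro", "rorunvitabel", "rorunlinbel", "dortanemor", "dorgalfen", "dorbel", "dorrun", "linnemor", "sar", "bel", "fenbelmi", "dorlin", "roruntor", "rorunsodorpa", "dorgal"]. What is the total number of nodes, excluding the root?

Trace insertions, counting only characters that open a new branch:
  "ka" → 2 new (k, a)
  "delutor" → 7 new (d, e, l, u, t, o, r)
  "kabel" → prefix "ka" already present; 3 new (b, e, l)
  "dordorrunro" → prefix "d" already present; 10 new (o, r, d, o, r, r, u, n, r, o)
  "rorunvitabel" → 12 new (r, o, r, u, n, v, i, t, a, b, e, l)
  "rorunlinbel" → prefix "rorun" already present; 6 new (l, i, n, b, e, l)
  "dortanemor" → prefix "dor" already present; 7 new (t, a, n, e, m, o, r)
  "dorgalfen" → prefix "dor" already present; 6 new (g, a, l, f, e, n)
  "dorbel" → prefix "dor" already present; 3 new (b, e, l)
  "dorrun" → prefix "dor" already present; 3 new (r, u, n)
  "linnemor" → 8 new (l, i, n, n, e, m, o, r)
  "sar" → 3 new (s, a, r)
  "bel" → 3 new (b, e, l)
  "fenbelmi" → 8 new (f, e, n, b, e, l, m, i)
  "dorlin" → prefix "dor" already present; 3 new (l, i, n)
  "roruntor" → prefix "rorun" already present; 3 new (t, o, r)
  "rorunsodorpa" → prefix "rorun" already present; 7 new (s, o, d, o, r, p, a)
  "dorgal" → prefix "dorgal" already present; 0 new (none)
Total nodes = 2 + 7 + 3 + 10 + 12 + 6 + 7 + 6 + 3 + 3 + 8 + 3 + 3 + 8 + 3 + 3 + 7 + 0 = 94

94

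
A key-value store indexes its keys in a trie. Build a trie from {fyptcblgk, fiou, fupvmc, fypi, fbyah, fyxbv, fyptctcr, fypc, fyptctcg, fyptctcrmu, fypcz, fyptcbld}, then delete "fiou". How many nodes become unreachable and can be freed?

After clearing the end-marker at "fiou", prune upward until reaching a node still needed by another word.
The suffix "iou" (3 nodes) is used only by "fiou"; the node for "f" still has the child "y", so pruning stops there.
Nodes removed: 3

3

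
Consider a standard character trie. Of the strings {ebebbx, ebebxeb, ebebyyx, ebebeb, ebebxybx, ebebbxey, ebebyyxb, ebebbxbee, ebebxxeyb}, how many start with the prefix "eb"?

Traverse to the node for "eb", then collect every word in that subtree.
Matches: "ebebbx", "ebebbxbee", "ebebbxey", "ebebeb", "ebebxeb", "ebebxxeyb", "ebebxybx", "ebebyyx", "ebebyyxb"
Count: 9

9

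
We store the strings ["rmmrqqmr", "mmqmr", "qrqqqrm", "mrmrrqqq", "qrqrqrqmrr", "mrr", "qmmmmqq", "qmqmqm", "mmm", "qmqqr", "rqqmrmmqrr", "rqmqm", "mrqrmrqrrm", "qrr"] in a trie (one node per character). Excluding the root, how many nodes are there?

69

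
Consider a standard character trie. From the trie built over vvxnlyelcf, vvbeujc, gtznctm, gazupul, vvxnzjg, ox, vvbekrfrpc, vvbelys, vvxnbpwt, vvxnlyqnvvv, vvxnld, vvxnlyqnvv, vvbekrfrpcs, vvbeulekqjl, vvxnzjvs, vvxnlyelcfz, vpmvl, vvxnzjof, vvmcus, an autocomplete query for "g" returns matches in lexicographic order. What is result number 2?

gtznctm

Filter for "g…" and sort: "gazupul", "gtznctm"
Position 2: gtznctm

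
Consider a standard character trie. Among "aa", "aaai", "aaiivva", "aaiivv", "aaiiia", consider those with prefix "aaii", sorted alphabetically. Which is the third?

aaiivva

Filter for "aaii…" and sort: "aaiiia", "aaiivv", "aaiivva"
Position 3: aaiivva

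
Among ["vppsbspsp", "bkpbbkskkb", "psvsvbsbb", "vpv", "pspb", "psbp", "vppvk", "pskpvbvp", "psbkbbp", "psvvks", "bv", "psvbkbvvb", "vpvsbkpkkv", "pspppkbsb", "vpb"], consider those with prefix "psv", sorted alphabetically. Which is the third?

psvvks

Words with prefix "psv", in lexicographic order: "psvbkbvvb", "psvsvbsbb", "psvvks"
The 3rd is psvvks.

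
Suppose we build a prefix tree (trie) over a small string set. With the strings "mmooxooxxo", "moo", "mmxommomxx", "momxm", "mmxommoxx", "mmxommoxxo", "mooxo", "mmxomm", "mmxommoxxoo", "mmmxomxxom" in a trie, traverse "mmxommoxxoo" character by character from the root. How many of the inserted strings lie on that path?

4

Check each prefix of "mmxommoxxoo" against the stored set — each match is an end-marker on the path.
Prefixes of the query that are stored words: "mmxomm", "mmxommoxx", "mmxommoxxo", "mmxommoxxoo"
Count: 4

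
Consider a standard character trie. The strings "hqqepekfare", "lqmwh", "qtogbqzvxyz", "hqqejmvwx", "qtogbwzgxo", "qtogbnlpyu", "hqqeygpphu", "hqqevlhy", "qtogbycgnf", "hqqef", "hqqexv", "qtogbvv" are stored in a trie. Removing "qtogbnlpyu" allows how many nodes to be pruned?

5

After clearing the end-marker at "qtogbnlpyu", prune upward until reaching a node still needed by another word.
The suffix "nlpyu" (5 nodes) is used only by "qtogbnlpyu"; the node for "qtogb" still has the child "q", so pruning stops there.
Nodes removed: 5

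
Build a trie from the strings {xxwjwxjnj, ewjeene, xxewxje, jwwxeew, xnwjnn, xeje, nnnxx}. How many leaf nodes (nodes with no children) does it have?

7

Leaves are exactly the stored words that no other stored word extends.
Those words: "ewjeene", "jwwxeew", "nnnxx", "xeje", "xnwjnn", "xxewxje", "xxwjwxjnj"
Leaf count: 7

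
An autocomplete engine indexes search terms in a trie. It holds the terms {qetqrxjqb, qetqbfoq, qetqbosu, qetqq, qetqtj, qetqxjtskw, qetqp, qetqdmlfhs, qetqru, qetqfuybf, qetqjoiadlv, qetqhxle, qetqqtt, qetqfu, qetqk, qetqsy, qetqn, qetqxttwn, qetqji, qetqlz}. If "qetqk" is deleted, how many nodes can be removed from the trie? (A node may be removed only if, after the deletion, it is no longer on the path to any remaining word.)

1

Walk "qetqk" from the leaf back toward the root, removing each node that no remaining word uses.
The suffix "k" (1 node) is used only by "qetqk"; the node for "qetq" still has the child "r", so pruning stops there.
Nodes removed: 1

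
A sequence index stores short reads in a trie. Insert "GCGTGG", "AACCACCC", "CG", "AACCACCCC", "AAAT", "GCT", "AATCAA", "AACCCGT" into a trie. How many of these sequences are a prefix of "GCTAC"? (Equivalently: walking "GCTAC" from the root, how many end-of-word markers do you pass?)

1

Check each prefix of "GCTAC" against the stored set — each match is an end-marker on the path.
Prefixes of the query that are stored words: "GCT"
Count: 1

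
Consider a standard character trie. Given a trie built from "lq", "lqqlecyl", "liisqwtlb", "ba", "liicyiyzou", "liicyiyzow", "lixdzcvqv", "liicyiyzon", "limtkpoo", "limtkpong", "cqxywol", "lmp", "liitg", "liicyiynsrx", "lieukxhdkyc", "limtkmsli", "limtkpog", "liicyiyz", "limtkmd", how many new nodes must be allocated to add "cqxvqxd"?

Walking "cqxvqxd" from the root, the first 3 characters ("cqx") follow existing edges; "v" is the first miss.
So 7 − 3 = 4 new nodes.

4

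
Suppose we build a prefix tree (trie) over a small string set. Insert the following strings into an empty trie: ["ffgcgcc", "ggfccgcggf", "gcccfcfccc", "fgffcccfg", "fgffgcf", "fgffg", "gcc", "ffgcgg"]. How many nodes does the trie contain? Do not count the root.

38

Trie structure (* marks end of a word):
(root)
├─ f
│  ├─ f
│  │  └─ g
│  │     └─ c
│  │        └─ g
│  │           ├─ c
│  │           │  └─ c *
│  │           └─ g *
│  └─ g
│     └─ f
│        └─ f
│           ├─ c
│           │  └─ c
│           │     └─ c
│           │        └─ f
│           │           └─ g *
│           └─ g *
│              └─ c
│                 └─ f *
└─ g
   ├─ c
   │  └─ c *
   │     └─ c
   │        └─ f
   │           └─ c
   │              └─ f
   │                 └─ c
   │                    └─ c
   │                       └─ c *
   └─ g
      └─ f
         └─ c
            └─ c
               └─ g
                  └─ c
                     └─ g
                        └─ g
                           └─ f *
Counting every labelled node above: 38.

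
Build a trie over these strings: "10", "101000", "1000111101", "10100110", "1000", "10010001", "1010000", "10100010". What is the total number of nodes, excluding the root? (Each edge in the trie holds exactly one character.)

Count nodes per top-level branch (shared prefixes stored once):
  '1'-branch (10, 1000, 1000111101, 10010001, 101000, 1010000, 10100010, 10100110): 25 nodes
Sum: 25

25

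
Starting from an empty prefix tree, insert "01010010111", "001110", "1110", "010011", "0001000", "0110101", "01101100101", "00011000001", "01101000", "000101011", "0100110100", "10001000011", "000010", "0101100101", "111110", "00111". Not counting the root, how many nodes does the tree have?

78

For each word, the new-node count is its length minus the longest prefix already in the trie:
  "01010010111" → 11 new (0, 1, 0, 1, 0, 0, 1, 0, 1, 1, 1)
  "001110" → prefix "0" already present; 5 new (0, 1, 1, 1, 0)
  "1110" → 4 new (1, 1, 1, 0)
  "010011" → prefix "010" already present; 3 new (0, 1, 1)
  "0001000" → prefix "00" already present; 5 new (0, 1, 0, 0, 0)
  "0110101" → prefix "01" already present; 5 new (1, 0, 1, 0, 1)
  "01101100101" → prefix "01101" already present; 6 new (1, 0, 0, 1, 0, 1)
  "00011000001" → prefix "0001" already present; 7 new (1, 0, 0, 0, 0, 0, 1)
  "01101000" → prefix "011010" already present; 2 new (0, 0)
  "000101011" → prefix "00010" already present; 4 new (1, 0, 1, 1)
  "0100110100" → prefix "010011" already present; 4 new (0, 1, 0, 0)
  "10001000011" → prefix "1" already present; 10 new (0, 0, 0, 1, 0, 0, 0, 0, 1, 1)
  "000010" → prefix "000" already present; 3 new (0, 1, 0)
  "0101100101" → prefix "0101" already present; 6 new (1, 0, 0, 1, 0, 1)
  "111110" → prefix "111" already present; 3 new (1, 1, 0)
  "00111" → prefix "00111" already present; 0 new (none)
Total nodes = 11 + 5 + 4 + 3 + 5 + 5 + 6 + 7 + 2 + 4 + 4 + 10 + 3 + 6 + 3 + 0 = 78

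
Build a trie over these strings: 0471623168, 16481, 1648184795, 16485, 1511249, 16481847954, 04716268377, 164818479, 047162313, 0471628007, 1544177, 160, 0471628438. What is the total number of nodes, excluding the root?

Insert word by word; a character creates a node only if that edge doesn't already exist:
  "0471623168" → 10 new (0, 4, 7, 1, 6, 2, 3, 1, 6, 8)
  "16481" → 5 new (1, 6, 4, 8, 1)
  "1648184795" → prefix "16481" already present; 5 new (8, 4, 7, 9, 5)
  "16485" → prefix "1648" already present; 1 new (5)
  "1511249" → prefix "1" already present; 6 new (5, 1, 1, 2, 4, 9)
  "16481847954" → prefix "1648184795" already present; 1 new (4)
  "04716268377" → prefix "047162" already present; 5 new (6, 8, 3, 7, 7)
  "164818479" → prefix "164818479" already present; 0 new (none)
  "047162313" → prefix "04716231" already present; 1 new (3)
  "0471628007" → prefix "047162" already present; 4 new (8, 0, 0, 7)
  "1544177" → prefix "15" already present; 5 new (4, 4, 1, 7, 7)
  "160" → prefix "16" already present; 1 new (0)
  "0471628438" → prefix "0471628" already present; 3 new (4, 3, 8)
Total nodes = 10 + 5 + 5 + 1 + 6 + 1 + 5 + 0 + 1 + 4 + 5 + 1 + 3 = 47

47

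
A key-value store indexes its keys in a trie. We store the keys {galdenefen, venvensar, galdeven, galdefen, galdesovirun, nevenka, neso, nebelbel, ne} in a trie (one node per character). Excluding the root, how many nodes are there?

For each word, the new-node count is its length minus the longest prefix already in the trie:
  "galdenefen" → 10 new (g, a, l, d, e, n, e, f, e, n)
  "venvensar" → 9 new (v, e, n, v, e, n, s, a, r)
  "galdeven" → prefix "galde" already present; 3 new (v, e, n)
  "galdefen" → prefix "galde" already present; 3 new (f, e, n)
  "galdesovirun" → prefix "galde" already present; 7 new (s, o, v, i, r, u, n)
  "nevenka" → 7 new (n, e, v, e, n, k, a)
  "neso" → prefix "ne" already present; 2 new (s, o)
  "nebelbel" → prefix "ne" already present; 6 new (b, e, l, b, e, l)
  "ne" → prefix "ne" already present; 0 new (none)
Total nodes = 10 + 9 + 3 + 3 + 7 + 7 + 2 + 6 + 0 = 47

47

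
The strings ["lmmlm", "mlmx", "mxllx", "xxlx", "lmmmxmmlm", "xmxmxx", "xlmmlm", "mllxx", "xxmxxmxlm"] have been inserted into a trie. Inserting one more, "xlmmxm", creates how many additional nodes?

2

Walking "xlmmxm" from the root, the first 4 characters ("xlmm") follow existing edges; "x" is the first miss.
Each of the 2 remaining characters creates one node.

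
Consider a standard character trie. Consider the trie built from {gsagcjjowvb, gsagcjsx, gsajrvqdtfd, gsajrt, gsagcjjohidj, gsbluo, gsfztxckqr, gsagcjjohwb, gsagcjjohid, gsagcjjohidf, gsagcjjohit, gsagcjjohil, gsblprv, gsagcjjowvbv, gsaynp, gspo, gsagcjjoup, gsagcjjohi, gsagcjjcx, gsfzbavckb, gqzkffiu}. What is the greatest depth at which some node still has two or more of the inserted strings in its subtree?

Equivalently: take the maximum, over all pairs, of their longest common prefix length.
e.g. "gsagcjjohid" and "gsagcjjohidf" share the prefix "gsagcjjohid" of length 11; no pair shares a longer one.
Longest shared-prefix length: 11

11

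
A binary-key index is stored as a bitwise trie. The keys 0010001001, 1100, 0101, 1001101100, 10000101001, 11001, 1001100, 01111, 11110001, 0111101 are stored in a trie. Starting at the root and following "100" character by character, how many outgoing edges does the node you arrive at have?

2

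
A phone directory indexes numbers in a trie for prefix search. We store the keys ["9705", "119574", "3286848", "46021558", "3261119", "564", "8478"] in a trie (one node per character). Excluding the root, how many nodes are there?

37

Trace insertions, counting only characters that open a new branch:
  "9705" → 4 new (9, 7, 0, 5)
  "119574" → 6 new (1, 1, 9, 5, 7, 4)
  "3286848" → 7 new (3, 2, 8, 6, 8, 4, 8)
  "46021558" → 8 new (4, 6, 0, 2, 1, 5, 5, 8)
  "3261119" → prefix "32" already present; 5 new (6, 1, 1, 1, 9)
  "564" → 3 new (5, 6, 4)
  "8478" → 4 new (8, 4, 7, 8)
Total nodes = 4 + 6 + 7 + 8 + 5 + 3 + 4 = 37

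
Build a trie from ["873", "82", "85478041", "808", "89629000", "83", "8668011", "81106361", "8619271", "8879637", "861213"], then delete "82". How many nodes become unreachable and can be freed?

1

A node on "82"'s path can go only if nothing else ends at it or branches off below it.
The suffix "2" (1 node) is used only by "82"; the node for "8" still has the child "7", so pruning stops there.
Nodes removed: 1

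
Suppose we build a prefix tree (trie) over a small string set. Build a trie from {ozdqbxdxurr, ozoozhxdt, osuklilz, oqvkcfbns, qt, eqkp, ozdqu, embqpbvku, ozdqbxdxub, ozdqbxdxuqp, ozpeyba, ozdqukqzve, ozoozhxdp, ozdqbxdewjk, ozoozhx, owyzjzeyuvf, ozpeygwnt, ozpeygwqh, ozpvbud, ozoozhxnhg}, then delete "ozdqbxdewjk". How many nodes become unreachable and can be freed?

4

A node on "ozdqbxdewjk"'s path can go only if nothing else ends at it or branches off below it.
The suffix "ewjk" (4 nodes) is used only by "ozdqbxdewjk"; the node for "ozdqbxd" still has the child "x", so pruning stops there.
Nodes removed: 4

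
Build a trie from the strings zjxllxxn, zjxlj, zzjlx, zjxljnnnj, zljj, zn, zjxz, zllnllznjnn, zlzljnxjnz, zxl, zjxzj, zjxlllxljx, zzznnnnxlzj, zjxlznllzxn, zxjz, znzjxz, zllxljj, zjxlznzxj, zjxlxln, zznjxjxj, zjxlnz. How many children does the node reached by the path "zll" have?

2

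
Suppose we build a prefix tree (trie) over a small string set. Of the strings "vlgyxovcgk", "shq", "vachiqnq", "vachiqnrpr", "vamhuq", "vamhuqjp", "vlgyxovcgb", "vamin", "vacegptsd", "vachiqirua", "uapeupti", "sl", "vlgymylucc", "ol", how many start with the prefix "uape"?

Traverse to the node for "uape", then collect every word in that subtree.
Words under "uape": uapeupti
Count: 1

1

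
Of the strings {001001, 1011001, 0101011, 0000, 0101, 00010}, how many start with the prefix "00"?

Traverse to the node for "00", then collect every word in that subtree.
Words under "00": 0000, 00010, 001001
Count: 3

3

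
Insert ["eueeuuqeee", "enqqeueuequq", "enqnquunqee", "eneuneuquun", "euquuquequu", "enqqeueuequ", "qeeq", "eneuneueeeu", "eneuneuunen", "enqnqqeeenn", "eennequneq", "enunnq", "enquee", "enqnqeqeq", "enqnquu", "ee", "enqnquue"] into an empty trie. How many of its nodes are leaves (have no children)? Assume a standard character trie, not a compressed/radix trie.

14

Leaves are exactly the stored words that no other stored word extends.
Those words: "eennequneq", "eneuneueeeu", "eneuneuquun", "eneuneuunen", "enqnqeqeq", "enqnqqeeenn", "enqnquue", "enqnquunqee", "enqqeueuequq", "enquee", "enunnq", "eueeuuqeee", "euquuquequu", "qeeq"
Leaf count: 14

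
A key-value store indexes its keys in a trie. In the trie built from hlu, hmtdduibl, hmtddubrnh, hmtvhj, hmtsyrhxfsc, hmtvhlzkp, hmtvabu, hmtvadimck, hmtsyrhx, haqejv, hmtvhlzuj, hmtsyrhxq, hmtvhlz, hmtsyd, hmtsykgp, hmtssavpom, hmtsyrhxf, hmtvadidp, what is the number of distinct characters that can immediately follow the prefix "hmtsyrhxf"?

The children of the "hmtsyrhxf" node are the distinct next characters among strings starting with "hmtsyrhxf".
Characters that immediately follow "hmtsyrhxf" among the stored strings: {s}.
That node has 1 child edge.

1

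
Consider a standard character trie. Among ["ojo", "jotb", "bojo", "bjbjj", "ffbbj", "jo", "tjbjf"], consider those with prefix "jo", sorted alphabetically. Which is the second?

Filter for "jo…" and sort: "jo", "jotb"
The 2nd is jotb.

jotb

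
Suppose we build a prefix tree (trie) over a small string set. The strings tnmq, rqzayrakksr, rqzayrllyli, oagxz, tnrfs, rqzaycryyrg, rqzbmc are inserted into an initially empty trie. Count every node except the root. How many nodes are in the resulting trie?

Count nodes per top-level branch (shared prefixes stored once):
  'o'-branch (oagxz): 5 nodes
  'r'-branch (rqzaycryyrg, rqzayrakksr, rqzayrllyli, rqzbmc): 25 nodes
  't'-branch (tnmq, tnrfs): 7 nodes
Sum: 37

37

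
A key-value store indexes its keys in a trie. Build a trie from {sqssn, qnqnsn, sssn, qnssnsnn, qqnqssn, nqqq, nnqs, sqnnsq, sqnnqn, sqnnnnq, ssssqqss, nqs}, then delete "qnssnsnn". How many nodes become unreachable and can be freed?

6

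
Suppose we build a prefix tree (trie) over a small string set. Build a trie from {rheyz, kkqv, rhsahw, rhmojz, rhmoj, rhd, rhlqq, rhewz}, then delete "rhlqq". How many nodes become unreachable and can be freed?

3

Walk "rhlqq" from the leaf back toward the root, removing each node that no remaining word uses.
The suffix "lqq" (3 nodes) is used only by "rhlqq"; the node for "rh" still has the child "e", so pruning stops there.
Nodes removed: 3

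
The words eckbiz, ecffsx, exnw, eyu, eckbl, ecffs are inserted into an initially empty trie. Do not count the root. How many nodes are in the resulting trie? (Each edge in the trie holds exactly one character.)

Trie structure (* marks end of a word):
(root)
└─ e
   ├─ c
   │  ├─ f
   │  │  └─ f
   │  │     └─ s *
   │  │        └─ x *
   │  └─ k
   │     └─ b
   │        ├─ i
   │        │  └─ z *
   │        └─ l *
   ├─ x
   │  └─ n
   │     └─ w *
   └─ y
      └─ u *
Counting every labelled node above: 16.

16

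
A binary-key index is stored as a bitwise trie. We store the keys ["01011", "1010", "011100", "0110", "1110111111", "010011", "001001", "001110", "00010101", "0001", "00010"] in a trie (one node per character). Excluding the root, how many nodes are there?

40

Trie structure (* marks end of a word):
(root)
├─ 0
│  ├─ 0
│  │  ├─ 0
│  │  │  └─ 1 *
│  │  │     └─ 0 *
│  │  │        └─ 1
│  │  │           └─ 0
│  │  │              └─ 1 *
│  │  └─ 1
│  │     ├─ 0
│  │     │  └─ 0
│  │     │     └─ 1 *
│  │     └─ 1
│  │        └─ 1
│  │           └─ 0 *
│  └─ 1
│     ├─ 0
│     │  ├─ 0
│     │  │  └─ 1
│     │  │     └─ 1 *
│     │  └─ 1
│     │     └─ 1 *
│     └─ 1
│        ├─ 0 *
│        └─ 1
│           └─ 0
│              └─ 0 *
└─ 1
   ├─ 0
   │  └─ 1
   │     └─ 0 *
   └─ 1
      └─ 1
         └─ 0
            └─ 1
               └─ 1
                  └─ 1
                     └─ 1
                        └─ 1
                           └─ 1 *
Counting every labelled node above: 40.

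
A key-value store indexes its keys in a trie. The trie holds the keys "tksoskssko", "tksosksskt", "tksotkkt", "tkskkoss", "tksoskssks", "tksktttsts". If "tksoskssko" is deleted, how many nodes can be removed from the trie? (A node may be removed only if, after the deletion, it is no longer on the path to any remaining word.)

1

A node on "tksoskssko"'s path can go only if nothing else ends at it or branches off below it.
The suffix "o" (1 node) is used only by "tksoskssko"; the node for "tksoskssk" still has the child "t", so pruning stops there.
Nodes removed: 1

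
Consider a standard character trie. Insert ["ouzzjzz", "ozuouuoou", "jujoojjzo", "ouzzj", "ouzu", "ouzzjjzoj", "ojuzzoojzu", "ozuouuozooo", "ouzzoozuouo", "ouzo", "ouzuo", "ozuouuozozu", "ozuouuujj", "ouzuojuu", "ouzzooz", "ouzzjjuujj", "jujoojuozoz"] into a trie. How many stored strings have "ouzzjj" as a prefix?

2

Traverse to the node for "ouzzjj", then collect every word in that subtree.
Words under "ouzzjj": ouzzjjuujj, ouzzjjzoj
Count: 2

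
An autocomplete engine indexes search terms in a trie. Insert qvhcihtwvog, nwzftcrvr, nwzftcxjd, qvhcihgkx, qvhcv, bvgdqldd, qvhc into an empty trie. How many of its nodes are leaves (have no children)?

Leaves are exactly the stored words that no other stored word extends.
Those words: "bvgdqldd", "nwzftcrvr", "nwzftcxjd", "qvhcihgkx", "qvhcihtwvog", "qvhcv"
Leaf count: 6

6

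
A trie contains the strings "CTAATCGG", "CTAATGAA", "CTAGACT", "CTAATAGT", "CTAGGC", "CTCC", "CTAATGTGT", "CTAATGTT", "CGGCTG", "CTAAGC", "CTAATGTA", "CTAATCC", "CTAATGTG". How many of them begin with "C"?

13

Walk to "C"; the words in its subtree are exactly those with that prefix.
Words under "C": CGGCTG, CTAAGC, CTAATAGT, CTAATCC, CTAATCGG, CTAATGAA, CTAATGTA, CTAATGTG, CTAATGTGT, CTAATGTT, CTAGACT, CTAGGC, CTCC
Count: 13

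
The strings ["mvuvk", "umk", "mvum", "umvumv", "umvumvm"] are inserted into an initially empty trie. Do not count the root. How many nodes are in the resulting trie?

For each word, the new-node count is its length minus the longest prefix already in the trie:
  "mvuvk" → 5 new (m, v, u, v, k)
  "umk" → 3 new (u, m, k)
  "mvum" → prefix "mvu" already present; 1 new (m)
  "umvumv" → prefix "um" already present; 4 new (v, u, m, v)
  "umvumvm" → prefix "umvumv" already present; 1 new (m)
Total nodes = 5 + 3 + 1 + 4 + 1 = 14

14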